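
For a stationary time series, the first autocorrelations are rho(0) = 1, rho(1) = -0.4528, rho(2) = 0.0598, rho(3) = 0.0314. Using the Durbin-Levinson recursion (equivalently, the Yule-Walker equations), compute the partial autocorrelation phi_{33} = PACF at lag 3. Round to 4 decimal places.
\phi_{33} = -0.0251

The PACF at lag k is phi_{kk}, the last component of the solution
to the Yule-Walker system G_k phi = r_k where
  (G_k)_{ij} = rho(|i - j|), (r_k)_i = rho(i), i,j = 1..k.
Equivalently, Durbin-Levinson gives phi_{kk} iteratively:
  phi_{11} = rho(1)
  phi_{kk} = [rho(k) - sum_{j=1..k-1} phi_{k-1,j} rho(k-j)]
            / [1 - sum_{j=1..k-1} phi_{k-1,j} rho(j)],
  phi_{k,j} = phi_{k-1,j} - phi_{kk} phi_{k-1,k-j},  j = 1..k-1.
Step k = 1:
  phi_11 = rho(1) = -0.4528.
Step k = 2:
  phi_22 = [rho(2) - phi_11 rho(1)] / [1 - phi_11 rho(1)] = [0.0598 - (-0.4528)(-0.4528)] / [1 - (-0.4528)(-0.4528)]
         = -0.14522784 / 0.79497216 = -0.182683.
  Update: phi_21 = phi_11 - phi_22 phi_11 = -0.4528 - (-0.182683)(-0.4528) = -0.535519.
Step k = 3:
  phi_33 = [rho(3) - phi_21 rho(2) - phi_22 rho(1)] / [1 - phi_21 rho(1) - phi_22 rho(2)]
    numerator   = 0.0314 - (-0.535519)(0.0598) - (-0.182683)(-0.4528) = -0.0192948
    denominator = 1 - (-0.535519)(-0.4528) - (-0.182683)(0.0598) = 0.76844151
  phi_33 = -0.0192948 / 0.76844151 = -0.0251.
Therefore phi_{33} = -0.0251.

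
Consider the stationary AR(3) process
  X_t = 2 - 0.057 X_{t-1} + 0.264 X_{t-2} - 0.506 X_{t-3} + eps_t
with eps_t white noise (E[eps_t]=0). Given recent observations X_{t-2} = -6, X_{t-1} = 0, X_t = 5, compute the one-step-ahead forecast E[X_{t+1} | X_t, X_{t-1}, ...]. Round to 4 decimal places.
E[X_{t+1} \mid \mathcal F_t] = 4.7510

For an AR(p) model X_t = c + sum_i phi_i X_{t-i} + eps_t, the
one-step-ahead conditional mean is
  E[X_{t+1} | X_t, ...] = c + sum_i phi_i X_{t+1-i}.
Substitute known values:
  E[X_{t+1} | ...] = 2 + (-0.057) * (5) + (0.264) * (0) + (-0.506) * (-6)
                   = 4.7510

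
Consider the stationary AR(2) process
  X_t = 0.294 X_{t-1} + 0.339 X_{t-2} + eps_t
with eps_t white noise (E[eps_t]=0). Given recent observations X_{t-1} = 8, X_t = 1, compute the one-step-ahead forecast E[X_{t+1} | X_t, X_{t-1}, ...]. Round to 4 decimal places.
E[X_{t+1} \mid \mathcal F_t] = 3.0060

For an AR(p) model X_t = c + sum_i phi_i X_{t-i} + eps_t, the
one-step-ahead conditional mean is
  E[X_{t+1} | X_t, ...] = c + sum_i phi_i X_{t+1-i}.
Substitute known values:
  E[X_{t+1} | ...] = (0.294) * (1) + (0.339) * (8)
                   = 3.0060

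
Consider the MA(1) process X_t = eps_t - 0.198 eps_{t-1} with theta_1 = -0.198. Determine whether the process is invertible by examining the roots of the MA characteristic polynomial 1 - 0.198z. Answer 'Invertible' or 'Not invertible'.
\text{Invertible}

The MA(q) characteristic polynomial is P(z) = 1 - 0.198z.
Invertibility requires all roots to lie outside the unit circle, i.e. |z| > 1 for every root.
This is linear in z: 1 + (-0.198) z = 0  =>  z = -1/(-0.198) = 5.050505,  |z| = 5.050505.
Moduli of all roots: 5.0505.
All moduli strictly greater than 1? Yes.
Verdict: Invertible.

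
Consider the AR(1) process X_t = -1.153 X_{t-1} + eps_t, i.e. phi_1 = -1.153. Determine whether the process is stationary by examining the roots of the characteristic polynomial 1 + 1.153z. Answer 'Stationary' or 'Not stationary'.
\text{Not stationary}

The AR(p) characteristic polynomial is P(z) = 1 + 1.153z.
Stationarity requires all roots to lie outside the unit circle, i.e. |z| > 1 for every root.
This is linear in z: 1 + (1.153) z = 0  =>  z = -1/(1.153) = -0.867303,  |z| = 0.867303.
Moduli of all roots: 0.8673.
All moduli strictly greater than 1? No.
Verdict: Not stationary.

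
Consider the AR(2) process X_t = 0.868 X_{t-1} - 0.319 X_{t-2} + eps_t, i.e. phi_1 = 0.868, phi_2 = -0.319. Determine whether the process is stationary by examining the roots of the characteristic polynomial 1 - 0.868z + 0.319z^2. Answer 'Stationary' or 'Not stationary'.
\text{Stationary}

The AR(p) characteristic polynomial is P(z) = 1 - 0.868z + 0.319z^2.
Stationarity requires all roots to lie outside the unit circle, i.e. |z| > 1 for every root.
Set 1 + (-0.868) z + (0.319) z^2 = 0, i.e. a z^2 + b z + c = 0 with a = 0.319, b = -0.868, c = 1.
Discriminant D = b^2 - 4ac = (-0.868)^2 - 4*(0.319)*1 = 0.753424 - (1.276) = -0.522576.
D < 0, so the roots are the complex-conjugate pair z = (-b +/- i sqrt(-D)) / (2a) = 1.3605 +/- 1.1331i.
For a conjugate pair |z|^2 = z * conj(z) = (product of roots) = c/a = 1/(0.319) = 3.134796, so |z| = sqrt(3.134796) = 1.7705 for both roots.
Moduli of all roots: 1.7705, 1.7705.
All moduli strictly greater than 1? Yes.
Verdict: Stationary.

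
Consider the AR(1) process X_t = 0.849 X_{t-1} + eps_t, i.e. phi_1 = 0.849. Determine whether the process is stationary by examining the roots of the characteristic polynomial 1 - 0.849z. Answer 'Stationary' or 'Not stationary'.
\text{Stationary}

The AR(p) characteristic polynomial is P(z) = 1 - 0.849z.
Stationarity requires all roots to lie outside the unit circle, i.e. |z| > 1 for every root.
This is linear in z: 1 + (-0.849) z = 0  =>  z = -1/(-0.849) = 1.177856,  |z| = 1.177856.
Moduli of all roots: 1.1779.
All moduli strictly greater than 1? Yes.
Verdict: Stationary.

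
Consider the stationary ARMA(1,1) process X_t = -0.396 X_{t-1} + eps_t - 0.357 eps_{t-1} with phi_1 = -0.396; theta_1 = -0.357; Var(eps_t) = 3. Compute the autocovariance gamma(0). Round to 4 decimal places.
\gamma(0) = 5.0174

Multiply the model equation by X_{t-k} and take expectations. With theta_0 = psi_0 = 1 and psi_j the MA(infinity) weights, this gives
  gamma(k) - sum_i phi_i gamma(k-i) = c_k,
  c_k = sigma^2 * sum_{j=k..q} theta_j psi_{j-k}   (c_k = 0 for k > q),
using gamma(-m) = gamma(m).
psi-weights needed (psi_j = theta_j + sum_i phi_i psi_{j-i}):
  psi_1 = theta_1 + phi_1 = -0.357 + (-0.396) = -0.753
Right-hand sides:
  c_0 = sigma^2 (1 + theta_1 psi_1) = 3 * (1 + (-0.357)(-0.753)) = 3 * 1.268821 = 3.806463
  c_1 = sigma^2 theta_1 = 3 * (-0.357) = -1.071
  c_2 = 0
Equations for k = 0 and k = 1 (AR order 1):
  gamma(0) = phi_1 gamma(1) + c_0
  gamma(1) = phi_1 gamma(0) + c_1
Substituting the second into the first: gamma(0) (1 - phi_1^2) = c_0 + phi_1 c_1, so
  gamma(0) = (c_0 + phi_1 c_1) / (1 - phi_1^2) = (3.806463 + (-0.396)(-1.071)) / (1 - (-0.396)^2) = 4.230579 / 0.843184 = 5.017385.
Therefore gamma(0) = 5.0174 (to 4 decimal places).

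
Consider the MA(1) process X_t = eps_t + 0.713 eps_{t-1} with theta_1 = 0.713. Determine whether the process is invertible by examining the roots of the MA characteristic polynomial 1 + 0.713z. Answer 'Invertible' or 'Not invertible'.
\text{Invertible}

The MA(q) characteristic polynomial is P(z) = 1 + 0.713z.
Invertibility requires all roots to lie outside the unit circle, i.e. |z| > 1 for every root.
This is linear in z: 1 + (0.713) z = 0  =>  z = -1/(0.713) = -1.402525,  |z| = 1.402525.
Moduli of all roots: 1.4025.
All moduli strictly greater than 1? Yes.
Verdict: Invertible.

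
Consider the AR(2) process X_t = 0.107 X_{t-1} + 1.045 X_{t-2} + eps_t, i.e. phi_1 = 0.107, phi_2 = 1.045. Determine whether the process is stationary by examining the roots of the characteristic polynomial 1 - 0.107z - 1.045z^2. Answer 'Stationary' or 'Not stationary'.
\text{Not stationary}

The AR(p) characteristic polynomial is P(z) = 1 - 0.107z - 1.045z^2.
Stationarity requires all roots to lie outside the unit circle, i.e. |z| > 1 for every root.
Set 1 + (-0.107) z + (-1.045) z^2 = 0, i.e. a z^2 + b z + c = 0 with a = -1.045, b = -0.107, c = 1.
Discriminant D = b^2 - 4ac = (-0.107)^2 - 4*(-1.045)*1 = 0.011449 - (-4.18) = 4.191449.
D >= 0, so the roots are real: z = (-b +/- sqrt(D)) / (2a) = (0.107 +/- 2.047303) / (-2.09).
  z_1 = (0.107 + 2.047303) / (-2.09) = -1.0308,   |z_1| = 1.0308.
  z_2 = (0.107 - 2.047303) / (-2.09) = 0.9284,   |z_2| = 0.9284.
Moduli of all roots: 1.0308, 0.9284.
All moduli strictly greater than 1? No.
Verdict: Not stationary.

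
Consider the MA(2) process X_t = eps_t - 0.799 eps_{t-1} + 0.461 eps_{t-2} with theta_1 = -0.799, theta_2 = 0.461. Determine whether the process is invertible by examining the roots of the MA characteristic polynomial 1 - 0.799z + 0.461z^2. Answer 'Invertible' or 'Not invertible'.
\text{Invertible}

The MA(q) characteristic polynomial is P(z) = 1 - 0.799z + 0.461z^2.
Invertibility requires all roots to lie outside the unit circle, i.e. |z| > 1 for every root.
Set 1 + (-0.799) z + (0.461) z^2 = 0, i.e. a z^2 + b z + c = 0 with a = 0.461, b = -0.799, c = 1.
Discriminant D = b^2 - 4ac = (-0.799)^2 - 4*(0.461)*1 = 0.638401 - (1.844) = -1.205599.
D < 0, so the roots are the complex-conjugate pair z = (-b +/- i sqrt(-D)) / (2a) = 0.8666 +/- 1.1909i.
For a conjugate pair |z|^2 = z * conj(z) = (product of roots) = c/a = 1/(0.461) = 2.169197, so |z| = sqrt(2.169197) = 1.4728 for both roots.
Moduli of all roots: 1.4728, 1.4728.
All moduli strictly greater than 1? Yes.
Verdict: Invertible.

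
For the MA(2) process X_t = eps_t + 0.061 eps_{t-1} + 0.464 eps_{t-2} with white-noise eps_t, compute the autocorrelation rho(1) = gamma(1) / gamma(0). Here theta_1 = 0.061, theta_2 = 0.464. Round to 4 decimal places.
\rho(1) = 0.0733

For an MA(q) process with theta_0 = 1, the autocovariance is
  gamma(k) = sigma^2 * sum_{i=0..q-k} theta_i * theta_{i+k},
and rho(k) = gamma(k) / gamma(0). Sigma^2 cancels.
  numerator   = (1)*(0.061) + (0.061)*(0.464) = 0.089304.
  denominator = (1)^2 + (0.061)^2 + (0.464)^2 = 1.219017.
  rho(1) = 0.089304 / 1.219017 = 0.0733.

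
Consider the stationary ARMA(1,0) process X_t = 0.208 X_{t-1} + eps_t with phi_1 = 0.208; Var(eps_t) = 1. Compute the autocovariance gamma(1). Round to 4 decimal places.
\gamma(1) = 0.2174

Multiply the model equation by X_{t-k} and take expectations. With theta_0 = psi_0 = 1 and psi_j the MA(infinity) weights, this gives
  gamma(k) - sum_i phi_i gamma(k-i) = c_k,
  c_k = sigma^2 * sum_{j=k..q} theta_j psi_{j-k}   (c_k = 0 for k > q),
using gamma(-m) = gamma(m).
Pure AR (q = 0): c_0 = sigma^2 = 1, c_k = 0 for k >= 1.
Equations for k = 0 and k = 1 (AR order 1):
  gamma(0) = phi_1 gamma(1) + c_0
  gamma(1) = phi_1 gamma(0) + c_1
Substituting the second into the first: gamma(0) (1 - phi_1^2) = c_0 + phi_1 c_1, so
  gamma(0) = c_0 / (1 - phi_1^2) = 1 / (1 - (0.208)^2) = 1 / 0.956736 = 1.04522.
  gamma(1) = phi_1 gamma(0) = (0.208)(1.04522) = 0.217406.
Therefore gamma(1) = 0.2174 (to 4 decimal places).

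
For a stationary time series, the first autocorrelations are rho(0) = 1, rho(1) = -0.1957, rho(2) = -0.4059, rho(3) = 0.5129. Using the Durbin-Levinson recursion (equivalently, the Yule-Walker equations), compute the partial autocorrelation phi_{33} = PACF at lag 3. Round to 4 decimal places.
\phi_{33} = 0.4050

The PACF at lag k is phi_{kk}, the last component of the solution
to the Yule-Walker system G_k phi = r_k where
  (G_k)_{ij} = rho(|i - j|), (r_k)_i = rho(i), i,j = 1..k.
Equivalently, Durbin-Levinson gives phi_{kk} iteratively:
  phi_{11} = rho(1)
  phi_{kk} = [rho(k) - sum_{j=1..k-1} phi_{k-1,j} rho(k-j)]
            / [1 - sum_{j=1..k-1} phi_{k-1,j} rho(j)],
  phi_{k,j} = phi_{k-1,j} - phi_{kk} phi_{k-1,k-j},  j = 1..k-1.
Step k = 1:
  phi_11 = rho(1) = -0.1957.
Step k = 2:
  phi_22 = [rho(2) - phi_11 rho(1)] / [1 - phi_11 rho(1)] = [-0.4059 - (-0.1957)(-0.1957)] / [1 - (-0.1957)(-0.1957)]
         = -0.44419849 / 0.96170151 = -0.461888.
  Update: phi_21 = phi_11 - phi_22 phi_11 = -0.1957 - (-0.461888)(-0.1957) = -0.286092.
Step k = 3:
  phi_33 = [rho(3) - phi_21 rho(2) - phi_22 rho(1)] / [1 - phi_21 rho(1) - phi_22 rho(2)]
    numerator   = 0.5129 - (-0.286092)(-0.4059) - (-0.461888)(-0.1957) = 0.30638396
    denominator = 1 - (-0.286092)(-0.1957) - (-0.461888)(-0.4059) = 0.75653151
  phi_33 = 0.30638396 / 0.75653151 = 0.405.
Therefore phi_{33} = 0.4050.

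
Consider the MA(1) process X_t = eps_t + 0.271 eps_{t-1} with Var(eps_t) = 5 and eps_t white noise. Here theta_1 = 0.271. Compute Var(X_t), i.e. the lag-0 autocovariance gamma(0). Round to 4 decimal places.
\gamma(0) = 5.3672

For an MA(q) process X_t = eps_t + sum_i theta_i eps_{t-i} with
Var(eps_t) = sigma^2, the variance is
  gamma(0) = sigma^2 * (1 + sum_i theta_i^2).
  sum_i theta_i^2 = (0.271)^2 = 0.073441.
  gamma(0) = 5 * (1 + 0.073441) = 5 * 1.073441 = 5.367205, which rounds to 5.3672.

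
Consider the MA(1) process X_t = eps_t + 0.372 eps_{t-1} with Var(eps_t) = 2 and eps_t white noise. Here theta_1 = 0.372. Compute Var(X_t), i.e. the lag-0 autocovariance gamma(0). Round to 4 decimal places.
\gamma(0) = 2.2768

For an MA(q) process X_t = eps_t + sum_i theta_i eps_{t-i} with
Var(eps_t) = sigma^2, the variance is
  gamma(0) = sigma^2 * (1 + sum_i theta_i^2).
  sum_i theta_i^2 = (0.372)^2 = 0.138384.
  gamma(0) = 2 * (1 + 0.138384) = 2 * 1.138384 = 2.276768, which rounds to 2.2768.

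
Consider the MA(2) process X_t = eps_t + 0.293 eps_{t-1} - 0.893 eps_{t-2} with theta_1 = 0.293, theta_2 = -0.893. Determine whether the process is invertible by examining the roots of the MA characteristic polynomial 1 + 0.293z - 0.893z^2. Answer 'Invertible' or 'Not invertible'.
\text{Not invertible}

The MA(q) characteristic polynomial is P(z) = 1 + 0.293z - 0.893z^2.
Invertibility requires all roots to lie outside the unit circle, i.e. |z| > 1 for every root.
Set 1 + (0.293) z + (-0.893) z^2 = 0, i.e. a z^2 + b z + c = 0 with a = -0.893, b = 0.293, c = 1.
Discriminant D = b^2 - 4ac = (0.293)^2 - 4*(-0.893)*1 = 0.085849 - (-3.572) = 3.657849.
D >= 0, so the roots are real: z = (-b +/- sqrt(D)) / (2a) = (-0.293 +/- 1.91255) / (-1.786).
  z_1 = (-0.293 + 1.91255) / (-1.786) = -0.9068,   |z_1| = 0.9068.
  z_2 = (-0.293 - 1.91255) / (-1.786) = 1.2349,   |z_2| = 1.2349.
Moduli of all roots: 0.9068, 1.2349.
All moduli strictly greater than 1? No.
Verdict: Not invertible.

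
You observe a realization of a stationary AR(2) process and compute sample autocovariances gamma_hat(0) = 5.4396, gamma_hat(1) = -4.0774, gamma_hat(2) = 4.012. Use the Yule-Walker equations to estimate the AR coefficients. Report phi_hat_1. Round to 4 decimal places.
\hat\phi_{1} = -0.4490

The Yule-Walker equations for an AR(p) process read, in matrix form,
  Gamma_p phi = r_p,   with   (Gamma_p)_{ij} = gamma(|i - j|),
                       (r_p)_i = gamma(i),   i,j = 1..p.
Substitute the sample gammas (Toeplitz matrix and right-hand side of size 2):
  Gamma_p = [[5.4396, -4.0774], [-4.0774, 5.4396]]
  r_p     = [-4.0774, 4.012]
Written out:
  5.4396 phi_1 - 4.0774 phi_2 = -4.0774
  -4.0774 phi_1 + 5.4396 phi_2 = 4.012
Solve by Cramer's rule:
  det = gamma(0)^2 - gamma(1)^2 = (5.4396)^2 - (-4.0774)^2 = 29.58924816 - 16.62519076 = 12.9640574
  phi_hat_1 = [gamma(1) gamma(0) - gamma(1) gamma(2)] / det = [(-4.0774)(5.4396) - (-4.0774)(4.012)] / 12.9640574 = -5.82089624 / 12.9640574 = -0.449
  phi_hat_2 = [gamma(0) gamma(2) - gamma(1)^2] / det = [(5.4396)(4.012) - (-4.0774)^2] / 12.9640574 = 5.19848444 / 12.9640574 = 0.401
So phi_hat = [-0.4490, 0.4010].
Therefore phi_hat_1 = -0.4490.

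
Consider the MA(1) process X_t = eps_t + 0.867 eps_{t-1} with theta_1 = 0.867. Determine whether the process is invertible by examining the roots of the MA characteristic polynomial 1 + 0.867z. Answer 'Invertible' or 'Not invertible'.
\text{Invertible}

The MA(q) characteristic polynomial is P(z) = 1 + 0.867z.
Invertibility requires all roots to lie outside the unit circle, i.e. |z| > 1 for every root.
This is linear in z: 1 + (0.867) z = 0  =>  z = -1/(0.867) = -1.153403,  |z| = 1.153403.
Moduli of all roots: 1.1534.
All moduli strictly greater than 1? Yes.
Verdict: Invertible.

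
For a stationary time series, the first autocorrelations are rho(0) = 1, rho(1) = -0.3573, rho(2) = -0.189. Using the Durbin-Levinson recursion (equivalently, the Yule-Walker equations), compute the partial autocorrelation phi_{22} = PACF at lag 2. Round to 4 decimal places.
\phi_{22} = -0.3630

The PACF at lag k is phi_{kk}, the last component of the solution
to the Yule-Walker system G_k phi = r_k where
  (G_k)_{ij} = rho(|i - j|), (r_k)_i = rho(i), i,j = 1..k.
Equivalently, Durbin-Levinson gives phi_{kk} iteratively:
  phi_{11} = rho(1)
  phi_{kk} = [rho(k) - sum_{j=1..k-1} phi_{k-1,j} rho(k-j)]
            / [1 - sum_{j=1..k-1} phi_{k-1,j} rho(j)],
  phi_{k,j} = phi_{k-1,j} - phi_{kk} phi_{k-1,k-j},  j = 1..k-1.
Step k = 1:
  phi_11 = rho(1) = -0.3573.
Step k = 2:
  phi_22 = [rho(2) - phi_11 rho(1)] / [1 - phi_11 rho(1)] = [-0.189 - (-0.3573)(-0.3573)] / [1 - (-0.3573)(-0.3573)]
         = -0.31666329 / 0.87233671 = -0.363.
Therefore phi_{22} = -0.3630.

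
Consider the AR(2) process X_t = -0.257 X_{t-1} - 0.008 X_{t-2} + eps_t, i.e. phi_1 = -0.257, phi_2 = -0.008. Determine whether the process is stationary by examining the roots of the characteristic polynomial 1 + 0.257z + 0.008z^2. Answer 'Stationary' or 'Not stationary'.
\text{Stationary}

The AR(p) characteristic polynomial is P(z) = 1 + 0.257z + 0.008z^2.
Stationarity requires all roots to lie outside the unit circle, i.e. |z| > 1 for every root.
Set 1 + (0.257) z + (0.008) z^2 = 0, i.e. a z^2 + b z + c = 0 with a = 0.008, b = 0.257, c = 1.
Discriminant D = b^2 - 4ac = (0.257)^2 - 4*(0.008)*1 = 0.066049 - (0.032) = 0.034049.
D >= 0, so the roots are real: z = (-b +/- sqrt(D)) / (2a) = (-0.257 +/- 0.184524) / (0.016).
  z_1 = (-0.257 + 0.184524) / (0.016) = -4.5298,   |z_1| = 4.5298.
  z_2 = (-0.257 - 0.184524) / (0.016) = -27.5952,   |z_2| = 27.5952.
Moduli of all roots: 4.5298, 27.5952.
All moduli strictly greater than 1? Yes.
Verdict: Stationary.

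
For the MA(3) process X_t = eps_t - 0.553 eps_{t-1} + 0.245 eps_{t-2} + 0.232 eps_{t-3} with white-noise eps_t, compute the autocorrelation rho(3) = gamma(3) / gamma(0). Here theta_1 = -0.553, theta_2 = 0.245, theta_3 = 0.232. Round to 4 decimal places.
\rho(3) = 0.1634

For an MA(q) process with theta_0 = 1, the autocovariance is
  gamma(k) = sigma^2 * sum_{i=0..q-k} theta_i * theta_{i+k},
and rho(k) = gamma(k) / gamma(0). Sigma^2 cancels.
  numerator   = (1)*(0.232) = 0.232.
  denominator = (1)^2 + (-0.553)^2 + (0.245)^2 + (0.232)^2 = 1.419658.
  rho(3) = 0.232 / 1.419658 = 0.1634.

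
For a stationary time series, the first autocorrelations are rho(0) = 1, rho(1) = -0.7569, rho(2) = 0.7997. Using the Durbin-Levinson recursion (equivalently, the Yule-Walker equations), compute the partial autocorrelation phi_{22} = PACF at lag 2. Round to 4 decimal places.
\phi_{22} = 0.5310

The PACF at lag k is phi_{kk}, the last component of the solution
to the Yule-Walker system G_k phi = r_k where
  (G_k)_{ij} = rho(|i - j|), (r_k)_i = rho(i), i,j = 1..k.
Equivalently, Durbin-Levinson gives phi_{kk} iteratively:
  phi_{11} = rho(1)
  phi_{kk} = [rho(k) - sum_{j=1..k-1} phi_{k-1,j} rho(k-j)]
            / [1 - sum_{j=1..k-1} phi_{k-1,j} rho(j)],
  phi_{k,j} = phi_{k-1,j} - phi_{kk} phi_{k-1,k-j},  j = 1..k-1.
Step k = 1:
  phi_11 = rho(1) = -0.7569.
Step k = 2:
  phi_22 = [rho(2) - phi_11 rho(1)] / [1 - phi_11 rho(1)] = [0.7997 - (-0.7569)(-0.7569)] / [1 - (-0.7569)(-0.7569)]
         = 0.22680239 / 0.42710239 = 0.531.
Therefore phi_{22} = 0.5310.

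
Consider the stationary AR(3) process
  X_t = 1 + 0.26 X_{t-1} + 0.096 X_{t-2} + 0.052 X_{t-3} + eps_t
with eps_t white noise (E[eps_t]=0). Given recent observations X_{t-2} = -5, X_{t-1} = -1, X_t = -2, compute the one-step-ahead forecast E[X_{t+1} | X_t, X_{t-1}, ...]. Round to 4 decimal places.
E[X_{t+1} \mid \mathcal F_t] = 0.1240

For an AR(p) model X_t = c + sum_i phi_i X_{t-i} + eps_t, the
one-step-ahead conditional mean is
  E[X_{t+1} | X_t, ...] = c + sum_i phi_i X_{t+1-i}.
Substitute known values:
  E[X_{t+1} | ...] = 1 + (0.26) * (-2) + (0.096) * (-1) + (0.052) * (-5)
                   = 0.1240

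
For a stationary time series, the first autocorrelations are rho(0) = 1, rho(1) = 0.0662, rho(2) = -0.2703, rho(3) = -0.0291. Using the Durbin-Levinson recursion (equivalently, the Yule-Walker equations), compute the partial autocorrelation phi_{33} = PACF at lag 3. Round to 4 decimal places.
\phi_{33} = 0.0130

The PACF at lag k is phi_{kk}, the last component of the solution
to the Yule-Walker system G_k phi = r_k where
  (G_k)_{ij} = rho(|i - j|), (r_k)_i = rho(i), i,j = 1..k.
Equivalently, Durbin-Levinson gives phi_{kk} iteratively:
  phi_{11} = rho(1)
  phi_{kk} = [rho(k) - sum_{j=1..k-1} phi_{k-1,j} rho(k-j)]
            / [1 - sum_{j=1..k-1} phi_{k-1,j} rho(j)],
  phi_{k,j} = phi_{k-1,j} - phi_{kk} phi_{k-1,k-j},  j = 1..k-1.
Step k = 1:
  phi_11 = rho(1) = 0.0662.
Step k = 2:
  phi_22 = [rho(2) - phi_11 rho(1)] / [1 - phi_11 rho(1)] = [-0.2703 - (0.0662)(0.0662)] / [1 - (0.0662)(0.0662)]
         = -0.27468244 / 0.99561756 = -0.275892.
  Update: phi_21 = phi_11 - phi_22 phi_11 = 0.0662 - (-0.275892)(0.0662) = 0.084464.
Step k = 3:
  phi_33 = [rho(3) - phi_21 rho(2) - phi_22 rho(1)] / [1 - phi_21 rho(1) - phi_22 rho(2)]
    numerator   = -0.0291 - (0.084464)(-0.2703) - (-0.275892)(0.0662) = 0.01199464
    denominator = 1 - (0.084464)(0.0662) - (-0.275892)(-0.2703) = 0.919835
  phi_33 = 0.01199464 / 0.919835 = 0.013.
Therefore phi_{33} = 0.0130.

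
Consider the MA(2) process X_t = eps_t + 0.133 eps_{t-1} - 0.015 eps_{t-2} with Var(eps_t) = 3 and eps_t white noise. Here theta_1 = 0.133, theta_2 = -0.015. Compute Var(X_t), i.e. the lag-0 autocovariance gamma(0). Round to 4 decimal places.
\gamma(0) = 3.0537

For an MA(q) process X_t = eps_t + sum_i theta_i eps_{t-i} with
Var(eps_t) = sigma^2, the variance is
  gamma(0) = sigma^2 * (1 + sum_i theta_i^2).
  sum_i theta_i^2 = (0.133)^2 + (-0.015)^2 = 0.017689 + 0.000225 = 0.017914.
  gamma(0) = 3 * (1 + 0.017914) = 3 * 1.017914 = 3.053742, which rounds to 3.0537.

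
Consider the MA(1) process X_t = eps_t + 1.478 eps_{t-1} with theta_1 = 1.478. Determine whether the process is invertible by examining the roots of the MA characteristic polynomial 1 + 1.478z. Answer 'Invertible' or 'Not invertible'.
\text{Not invertible}

The MA(q) characteristic polynomial is P(z) = 1 + 1.478z.
Invertibility requires all roots to lie outside the unit circle, i.e. |z| > 1 for every root.
This is linear in z: 1 + (1.478) z = 0  =>  z = -1/(1.478) = -0.67659,  |z| = 0.67659.
Moduli of all roots: 0.6766.
All moduli strictly greater than 1? No.
Verdict: Not invertible.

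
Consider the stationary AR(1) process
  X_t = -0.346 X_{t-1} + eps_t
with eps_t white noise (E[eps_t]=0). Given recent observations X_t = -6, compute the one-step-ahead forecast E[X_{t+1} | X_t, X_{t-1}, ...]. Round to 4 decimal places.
E[X_{t+1} \mid \mathcal F_t] = 2.0760

For an AR(p) model X_t = c + sum_i phi_i X_{t-i} + eps_t, the
one-step-ahead conditional mean is
  E[X_{t+1} | X_t, ...] = c + sum_i phi_i X_{t+1-i}.
Substitute known values:
  E[X_{t+1} | ...] = (-0.346) * (-6)
                   = 2.0760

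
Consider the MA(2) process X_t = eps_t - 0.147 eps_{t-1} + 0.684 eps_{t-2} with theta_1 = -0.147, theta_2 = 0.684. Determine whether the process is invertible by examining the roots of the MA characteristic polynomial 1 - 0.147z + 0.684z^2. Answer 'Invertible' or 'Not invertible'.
\text{Invertible}

The MA(q) characteristic polynomial is P(z) = 1 - 0.147z + 0.684z^2.
Invertibility requires all roots to lie outside the unit circle, i.e. |z| > 1 for every root.
Set 1 + (-0.147) z + (0.684) z^2 = 0, i.e. a z^2 + b z + c = 0 with a = 0.684, b = -0.147, c = 1.
Discriminant D = b^2 - 4ac = (-0.147)^2 - 4*(0.684)*1 = 0.021609 - (2.736) = -2.714391.
D < 0, so the roots are the complex-conjugate pair z = (-b +/- i sqrt(-D)) / (2a) = 0.1075 +/- 1.2043i.
For a conjugate pair |z|^2 = z * conj(z) = (product of roots) = c/a = 1/(0.684) = 1.461988, so |z| = sqrt(1.461988) = 1.2091 for both roots.
Moduli of all roots: 1.2091, 1.2091.
All moduli strictly greater than 1? Yes.
Verdict: Invertible.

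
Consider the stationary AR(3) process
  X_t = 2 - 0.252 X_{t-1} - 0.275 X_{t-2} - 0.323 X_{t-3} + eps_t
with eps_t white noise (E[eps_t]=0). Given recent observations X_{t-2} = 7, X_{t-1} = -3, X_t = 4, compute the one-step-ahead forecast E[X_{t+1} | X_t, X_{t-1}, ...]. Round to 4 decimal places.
E[X_{t+1} \mid \mathcal F_t] = -0.4440

For an AR(p) model X_t = c + sum_i phi_i X_{t-i} + eps_t, the
one-step-ahead conditional mean is
  E[X_{t+1} | X_t, ...] = c + sum_i phi_i X_{t+1-i}.
Substitute known values:
  E[X_{t+1} | ...] = 2 + (-0.252) * (4) + (-0.275) * (-3) + (-0.323) * (7)
                   = -0.4440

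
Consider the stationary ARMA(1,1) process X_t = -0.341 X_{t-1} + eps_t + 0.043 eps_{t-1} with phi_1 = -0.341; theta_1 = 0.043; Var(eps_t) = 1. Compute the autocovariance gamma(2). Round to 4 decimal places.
\gamma(2) = 0.1133

Multiply the model equation by X_{t-k} and take expectations. With theta_0 = psi_0 = 1 and psi_j the MA(infinity) weights, this gives
  gamma(k) - sum_i phi_i gamma(k-i) = c_k,
  c_k = sigma^2 * sum_{j=k..q} theta_j psi_{j-k}   (c_k = 0 for k > q),
using gamma(-m) = gamma(m).
psi-weights needed (psi_j = theta_j + sum_i phi_i psi_{j-i}):
  psi_1 = theta_1 + phi_1 = 0.043 + (-0.341) = -0.298
Right-hand sides:
  c_0 = sigma^2 (1 + theta_1 psi_1) = 1 * (1 + (0.043)(-0.298)) = 1 * 0.987186 = 0.987186
  c_1 = sigma^2 theta_1 = 1 * (0.043) = 0.043
  c_2 = 0
Equations for k = 0 and k = 1 (AR order 1):
  gamma(0) = phi_1 gamma(1) + c_0
  gamma(1) = phi_1 gamma(0) + c_1
Substituting the second into the first: gamma(0) (1 - phi_1^2) = c_0 + phi_1 c_1, so
  gamma(0) = (c_0 + phi_1 c_1) / (1 - phi_1^2) = (0.987186 + (-0.341)(0.043)) / (1 - (-0.341)^2) = 0.972523 / 0.883719 = 1.100489.
  gamma(1) = phi_1 gamma(0) + c_1 = (-0.341)(1.100489) + (0.043) = -0.332267.
For k = 2 (> q): gamma(2) = phi_1 gamma(1) = (-0.341)(-0.332267) = 0.113303.
Therefore gamma(2) = 0.1133 (to 4 decimal places).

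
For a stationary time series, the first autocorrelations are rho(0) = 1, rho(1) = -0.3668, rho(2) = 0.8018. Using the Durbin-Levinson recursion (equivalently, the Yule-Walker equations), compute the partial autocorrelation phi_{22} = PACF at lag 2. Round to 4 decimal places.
\phi_{22} = 0.7710

The PACF at lag k is phi_{kk}, the last component of the solution
to the Yule-Walker system G_k phi = r_k where
  (G_k)_{ij} = rho(|i - j|), (r_k)_i = rho(i), i,j = 1..k.
Equivalently, Durbin-Levinson gives phi_{kk} iteratively:
  phi_{11} = rho(1)
  phi_{kk} = [rho(k) - sum_{j=1..k-1} phi_{k-1,j} rho(k-j)]
            / [1 - sum_{j=1..k-1} phi_{k-1,j} rho(j)],
  phi_{k,j} = phi_{k-1,j} - phi_{kk} phi_{k-1,k-j},  j = 1..k-1.
Step k = 1:
  phi_11 = rho(1) = -0.3668.
Step k = 2:
  phi_22 = [rho(2) - phi_11 rho(1)] / [1 - phi_11 rho(1)] = [0.8018 - (-0.3668)(-0.3668)] / [1 - (-0.3668)(-0.3668)]
         = 0.66725776 / 0.86545776 = 0.771.
Therefore phi_{22} = 0.7710.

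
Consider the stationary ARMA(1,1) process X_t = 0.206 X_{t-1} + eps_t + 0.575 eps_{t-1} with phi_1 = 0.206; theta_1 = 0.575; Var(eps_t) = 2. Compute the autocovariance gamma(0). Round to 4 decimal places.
\gamma(0) = 3.2740

Multiply the model equation by X_{t-k} and take expectations. With theta_0 = psi_0 = 1 and psi_j the MA(infinity) weights, this gives
  gamma(k) - sum_i phi_i gamma(k-i) = c_k,
  c_k = sigma^2 * sum_{j=k..q} theta_j psi_{j-k}   (c_k = 0 for k > q),
using gamma(-m) = gamma(m).
psi-weights needed (psi_j = theta_j + sum_i phi_i psi_{j-i}):
  psi_1 = theta_1 + phi_1 = 0.575 + (0.206) = 0.781
Right-hand sides:
  c_0 = sigma^2 (1 + theta_1 psi_1) = 2 * (1 + (0.575)(0.781)) = 2 * 1.449075 = 2.89815
  c_1 = sigma^2 theta_1 = 2 * (0.575) = 1.15
  c_2 = 0
Equations for k = 0 and k = 1 (AR order 1):
  gamma(0) = phi_1 gamma(1) + c_0
  gamma(1) = phi_1 gamma(0) + c_1
Substituting the second into the first: gamma(0) (1 - phi_1^2) = c_0 + phi_1 c_1, so
  gamma(0) = (c_0 + phi_1 c_1) / (1 - phi_1^2) = (2.89815 + (0.206)(1.15)) / (1 - (0.206)^2) = 3.13505 / 0.957564 = 3.273985.
Therefore gamma(0) = 3.2740 (to 4 decimal places).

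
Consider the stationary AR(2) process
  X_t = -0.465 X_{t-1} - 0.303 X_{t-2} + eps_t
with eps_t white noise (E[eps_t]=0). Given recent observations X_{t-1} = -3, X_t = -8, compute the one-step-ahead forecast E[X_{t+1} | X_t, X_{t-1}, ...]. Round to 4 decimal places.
E[X_{t+1} \mid \mathcal F_t] = 4.6290

For an AR(p) model X_t = c + sum_i phi_i X_{t-i} + eps_t, the
one-step-ahead conditional mean is
  E[X_{t+1} | X_t, ...] = c + sum_i phi_i X_{t+1-i}.
Substitute known values:
  E[X_{t+1} | ...] = (-0.465) * (-8) + (-0.303) * (-3)
                   = 4.6290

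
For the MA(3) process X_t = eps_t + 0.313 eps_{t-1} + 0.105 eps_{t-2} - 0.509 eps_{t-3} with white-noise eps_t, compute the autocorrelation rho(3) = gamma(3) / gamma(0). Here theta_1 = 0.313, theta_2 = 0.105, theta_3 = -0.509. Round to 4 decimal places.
\rho(3) = -0.3721

For an MA(q) process with theta_0 = 1, the autocovariance is
  gamma(k) = sigma^2 * sum_{i=0..q-k} theta_i * theta_{i+k},
and rho(k) = gamma(k) / gamma(0). Sigma^2 cancels.
  numerator   = (1)*(-0.509) = -0.509.
  denominator = (1)^2 + (0.313)^2 + (0.105)^2 + (-0.509)^2 = 1.368075.
  rho(3) = -0.509 / 1.368075 = -0.3721.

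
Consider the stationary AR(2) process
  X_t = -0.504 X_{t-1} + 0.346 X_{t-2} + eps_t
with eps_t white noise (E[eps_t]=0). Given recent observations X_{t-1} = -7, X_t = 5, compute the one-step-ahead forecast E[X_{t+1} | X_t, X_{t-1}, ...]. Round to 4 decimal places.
E[X_{t+1} \mid \mathcal F_t] = -4.9420

For an AR(p) model X_t = c + sum_i phi_i X_{t-i} + eps_t, the
one-step-ahead conditional mean is
  E[X_{t+1} | X_t, ...] = c + sum_i phi_i X_{t+1-i}.
Substitute known values:
  E[X_{t+1} | ...] = (-0.504) * (5) + (0.346) * (-7)
                   = -4.9420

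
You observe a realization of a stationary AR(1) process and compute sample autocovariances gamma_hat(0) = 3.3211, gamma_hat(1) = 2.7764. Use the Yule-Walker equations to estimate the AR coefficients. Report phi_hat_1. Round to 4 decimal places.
\hat\phi_{1} = 0.8360

The Yule-Walker equations for an AR(p) process read, in matrix form,
  Gamma_p phi = r_p,   with   (Gamma_p)_{ij} = gamma(|i - j|),
                       (r_p)_i = gamma(i),   i,j = 1..p.
Substitute the sample gammas (Toeplitz matrix and right-hand side of size 1):
  Gamma_p = [[3.3211]]
  r_p     = [2.7764]
With p = 1 this is the single equation gamma(0) phi_1 = gamma(1):
  phi_hat_1 = gamma(1) / gamma(0) = 2.7764 / 3.3211 = 0.8360.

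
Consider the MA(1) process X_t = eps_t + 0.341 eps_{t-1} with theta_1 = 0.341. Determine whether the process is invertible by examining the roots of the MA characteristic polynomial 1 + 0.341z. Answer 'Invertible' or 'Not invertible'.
\text{Invertible}

The MA(q) characteristic polynomial is P(z) = 1 + 0.341z.
Invertibility requires all roots to lie outside the unit circle, i.e. |z| > 1 for every root.
This is linear in z: 1 + (0.341) z = 0  =>  z = -1/(0.341) = -2.932551,  |z| = 2.932551.
Moduli of all roots: 2.9326.
All moduli strictly greater than 1? Yes.
Verdict: Invertible.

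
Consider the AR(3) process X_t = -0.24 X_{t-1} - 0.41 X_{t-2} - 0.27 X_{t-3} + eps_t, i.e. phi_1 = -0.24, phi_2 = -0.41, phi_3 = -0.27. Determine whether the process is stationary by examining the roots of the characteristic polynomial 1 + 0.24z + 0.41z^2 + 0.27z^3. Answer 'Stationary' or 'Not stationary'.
\text{Stationary}

The AR(p) characteristic polynomial is P(z) = 1 + 0.24z + 0.41z^2 + 0.27z^3.
Stationarity requires all roots to lie outside the unit circle, i.e. |z| > 1 for every root.
Degree 3: look for a simple real root z0 first, then factor out (1 - z/z0) and solve the remaining quadratic.
Testing z0 = -2: P(-2) = 1 + (0.24)(-2) + (0.41)(-2)^2 + (0.27)(-2)^3
  = 1 + (-0.48) + (1.64) + (-2.16) = 0.  So z_0 = -2 is a root, |z_0| = 2.
Divide out the factor (1 + 0.5 z) = (1 - z/z0) (since 1/z0 = -0.5):
  P(z) = (1 + 0.5 z)(1 + (-0.26) z + (0.54) z^2)
  [check: z-coef -0.26 - (-0.5) = 0.24; z^2-coef 0.54 - (-0.5)(-0.26) = 0.41; z^3-coef -(-0.5)(0.54) = 0.27.]
Remaining roots from the quadratic factor 1 + (-0.26) z + (0.54) z^2:
  Set 1 + (-0.26) z + (0.54) z^2 = 0, i.e. a z^2 + b z + c = 0 with a = 0.54, b = -0.26, c = 1.
  Discriminant D = b^2 - 4ac = (-0.26)^2 - 4*(0.54)*1 = 0.0676 - (2.16) = -2.0924.
  D < 0, so the roots are the complex-conjugate pair z = (-b +/- i sqrt(-D)) / (2a) = 0.2407 +/- 1.3394i.
  For a conjugate pair |z|^2 = z * conj(z) = (product of roots) = c/a = 1/(0.54) = 1.851852, so |z| = sqrt(1.851852) = 1.3608 for both roots.
Moduli of all roots: 2.0000, 1.3608, 1.3608.
All moduli strictly greater than 1? Yes.
Verdict: Stationary.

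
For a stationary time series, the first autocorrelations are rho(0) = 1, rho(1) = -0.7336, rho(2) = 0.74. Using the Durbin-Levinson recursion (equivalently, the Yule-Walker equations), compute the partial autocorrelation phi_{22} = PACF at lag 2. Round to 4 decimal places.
\phi_{22} = 0.4370

The PACF at lag k is phi_{kk}, the last component of the solution
to the Yule-Walker system G_k phi = r_k where
  (G_k)_{ij} = rho(|i - j|), (r_k)_i = rho(i), i,j = 1..k.
Equivalently, Durbin-Levinson gives phi_{kk} iteratively:
  phi_{11} = rho(1)
  phi_{kk} = [rho(k) - sum_{j=1..k-1} phi_{k-1,j} rho(k-j)]
            / [1 - sum_{j=1..k-1} phi_{k-1,j} rho(j)],
  phi_{k,j} = phi_{k-1,j} - phi_{kk} phi_{k-1,k-j},  j = 1..k-1.
Step k = 1:
  phi_11 = rho(1) = -0.7336.
Step k = 2:
  phi_22 = [rho(2) - phi_11 rho(1)] / [1 - phi_11 rho(1)] = [0.74 - (-0.7336)(-0.7336)] / [1 - (-0.7336)(-0.7336)]
         = 0.20183104 / 0.46183104 = 0.437.
Therefore phi_{22} = 0.4370.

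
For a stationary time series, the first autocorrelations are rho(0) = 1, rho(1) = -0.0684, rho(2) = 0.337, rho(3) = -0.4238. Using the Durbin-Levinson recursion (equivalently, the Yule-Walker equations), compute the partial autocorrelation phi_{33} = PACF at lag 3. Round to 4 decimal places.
\phi_{33} = -0.4360

The PACF at lag k is phi_{kk}, the last component of the solution
to the Yule-Walker system G_k phi = r_k where
  (G_k)_{ij} = rho(|i - j|), (r_k)_i = rho(i), i,j = 1..k.
Equivalently, Durbin-Levinson gives phi_{kk} iteratively:
  phi_{11} = rho(1)
  phi_{kk} = [rho(k) - sum_{j=1..k-1} phi_{k-1,j} rho(k-j)]
            / [1 - sum_{j=1..k-1} phi_{k-1,j} rho(j)],
  phi_{k,j} = phi_{k-1,j} - phi_{kk} phi_{k-1,k-j},  j = 1..k-1.
Step k = 1:
  phi_11 = rho(1) = -0.0684.
Step k = 2:
  phi_22 = [rho(2) - phi_11 rho(1)] / [1 - phi_11 rho(1)] = [0.337 - (-0.0684)(-0.0684)] / [1 - (-0.0684)(-0.0684)]
         = 0.33232144 / 0.99532144 = 0.333884.
  Update: phi_21 = phi_11 - phi_22 phi_11 = -0.0684 - (0.333884)(-0.0684) = -0.045562.
Step k = 3:
  phi_33 = [rho(3) - phi_21 rho(2) - phi_22 rho(1)] / [1 - phi_21 rho(1) - phi_22 rho(2)]
    numerator   = -0.4238 - (-0.045562)(0.337) - (0.333884)(-0.0684) = -0.38560785
    denominator = 1 - (-0.045562)(-0.0684) - (0.333884)(0.337) = 0.88436478
  phi_33 = -0.38560785 / 0.88436478 = -0.436.
Therefore phi_{33} = -0.4360.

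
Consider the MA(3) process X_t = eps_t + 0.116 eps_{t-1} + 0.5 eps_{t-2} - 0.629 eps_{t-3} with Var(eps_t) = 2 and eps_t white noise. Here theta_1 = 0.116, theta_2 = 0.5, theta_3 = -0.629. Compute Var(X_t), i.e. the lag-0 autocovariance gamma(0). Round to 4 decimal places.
\gamma(0) = 3.3182

For an MA(q) process X_t = eps_t + sum_i theta_i eps_{t-i} with
Var(eps_t) = sigma^2, the variance is
  gamma(0) = sigma^2 * (1 + sum_i theta_i^2).
  sum_i theta_i^2 = (0.116)^2 + (0.5)^2 + (-0.629)^2 = 0.013456 + 0.25 + 0.395641 = 0.659097.
  gamma(0) = 2 * (1 + 0.659097) = 2 * 1.659097 = 3.318194, which rounds to 3.3182.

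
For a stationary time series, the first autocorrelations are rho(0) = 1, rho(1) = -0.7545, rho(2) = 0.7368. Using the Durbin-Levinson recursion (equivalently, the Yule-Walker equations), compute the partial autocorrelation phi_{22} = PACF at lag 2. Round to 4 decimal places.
\phi_{22} = 0.3889

The PACF at lag k is phi_{kk}, the last component of the solution
to the Yule-Walker system G_k phi = r_k where
  (G_k)_{ij} = rho(|i - j|), (r_k)_i = rho(i), i,j = 1..k.
Equivalently, Durbin-Levinson gives phi_{kk} iteratively:
  phi_{11} = rho(1)
  phi_{kk} = [rho(k) - sum_{j=1..k-1} phi_{k-1,j} rho(k-j)]
            / [1 - sum_{j=1..k-1} phi_{k-1,j} rho(j)],
  phi_{k,j} = phi_{k-1,j} - phi_{kk} phi_{k-1,k-j},  j = 1..k-1.
Step k = 1:
  phi_11 = rho(1) = -0.7545.
Step k = 2:
  phi_22 = [rho(2) - phi_11 rho(1)] / [1 - phi_11 rho(1)] = [0.7368 - (-0.7545)(-0.7545)] / [1 - (-0.7545)(-0.7545)]
         = 0.16752975 / 0.43072975 = 0.3889.
Therefore phi_{22} = 0.3889.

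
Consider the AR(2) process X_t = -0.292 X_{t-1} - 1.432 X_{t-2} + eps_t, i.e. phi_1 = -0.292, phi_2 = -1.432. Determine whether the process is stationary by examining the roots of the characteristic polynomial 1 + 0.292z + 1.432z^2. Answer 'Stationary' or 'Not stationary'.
\text{Not stationary}

The AR(p) characteristic polynomial is P(z) = 1 + 0.292z + 1.432z^2.
Stationarity requires all roots to lie outside the unit circle, i.e. |z| > 1 for every root.
Set 1 + (0.292) z + (1.432) z^2 = 0, i.e. a z^2 + b z + c = 0 with a = 1.432, b = 0.292, c = 1.
Discriminant D = b^2 - 4ac = (0.292)^2 - 4*(1.432)*1 = 0.085264 - (5.728) = -5.642736.
D < 0, so the roots are the complex-conjugate pair z = (-b +/- i sqrt(-D)) / (2a) = -0.102 +/- 0.8294i.
For a conjugate pair |z|^2 = z * conj(z) = (product of roots) = c/a = 1/(1.432) = 0.698324, so |z| = sqrt(0.698324) = 0.8357 for both roots.
Moduli of all roots: 0.8357, 0.8357.
All moduli strictly greater than 1? No.
Verdict: Not stationary.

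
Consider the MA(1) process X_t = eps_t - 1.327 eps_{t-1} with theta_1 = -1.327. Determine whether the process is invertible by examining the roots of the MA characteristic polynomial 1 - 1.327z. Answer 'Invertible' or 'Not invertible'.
\text{Not invertible}

The MA(q) characteristic polynomial is P(z) = 1 - 1.327z.
Invertibility requires all roots to lie outside the unit circle, i.e. |z| > 1 for every root.
This is linear in z: 1 + (-1.327) z = 0  =>  z = -1/(-1.327) = 0.75358,  |z| = 0.75358.
Moduli of all roots: 0.7536.
All moduli strictly greater than 1? No.
Verdict: Not invertible.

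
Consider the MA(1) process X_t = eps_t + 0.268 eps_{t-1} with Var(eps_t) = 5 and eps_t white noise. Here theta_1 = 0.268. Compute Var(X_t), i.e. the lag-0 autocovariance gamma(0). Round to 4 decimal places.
\gamma(0) = 5.3591

For an MA(q) process X_t = eps_t + sum_i theta_i eps_{t-i} with
Var(eps_t) = sigma^2, the variance is
  gamma(0) = sigma^2 * (1 + sum_i theta_i^2).
  sum_i theta_i^2 = (0.268)^2 = 0.071824.
  gamma(0) = 5 * (1 + 0.071824) = 5 * 1.071824 = 5.35912, which rounds to 5.3591.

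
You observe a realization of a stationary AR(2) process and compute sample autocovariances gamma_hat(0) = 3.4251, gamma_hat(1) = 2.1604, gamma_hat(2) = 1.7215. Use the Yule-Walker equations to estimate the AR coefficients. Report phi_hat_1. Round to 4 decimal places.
\hat\phi_{1} = 0.5210

The Yule-Walker equations for an AR(p) process read, in matrix form,
  Gamma_p phi = r_p,   with   (Gamma_p)_{ij} = gamma(|i - j|),
                       (r_p)_i = gamma(i),   i,j = 1..p.
Substitute the sample gammas (Toeplitz matrix and right-hand side of size 2):
  Gamma_p = [[3.4251, 2.1604], [2.1604, 3.4251]]
  r_p     = [2.1604, 1.7215]
Written out:
  3.4251 phi_1 + 2.1604 phi_2 = 2.1604
  2.1604 phi_1 + 3.4251 phi_2 = 1.7215
Solve by Cramer's rule:
  det = gamma(0)^2 - gamma(1)^2 = (3.4251)^2 - (2.1604)^2 = 11.73131001 - 4.66732816 = 7.06398185
  phi_hat_1 = [gamma(1) gamma(0) - gamma(1) gamma(2)] / det = [(2.1604)(3.4251) - (2.1604)(1.7215)] / 7.06398185 = 3.68045744 / 7.06398185 = 0.521
  phi_hat_2 = [gamma(0) gamma(2) - gamma(1)^2] / det = [(3.4251)(1.7215) - (2.1604)^2] / 7.06398185 = 1.22898149 / 7.06398185 = 0.174
So phi_hat = [0.5210, 0.1740].
Therefore phi_hat_1 = 0.5210.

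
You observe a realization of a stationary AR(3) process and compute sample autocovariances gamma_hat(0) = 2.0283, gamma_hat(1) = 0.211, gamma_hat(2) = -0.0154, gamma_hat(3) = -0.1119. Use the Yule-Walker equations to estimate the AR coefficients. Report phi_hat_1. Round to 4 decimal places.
\hat\phi_{1} = 0.1050

The Yule-Walker equations for an AR(p) process read, in matrix form,
  Gamma_p phi = r_p,   with   (Gamma_p)_{ij} = gamma(|i - j|),
                       (r_p)_i = gamma(i),   i,j = 1..p.
Substitute the sample gammas (Toeplitz matrix and right-hand side of size 3):
  Gamma_p = [[2.0283, 0.211, -0.0154], [0.211, 2.0283, 0.211], [-0.0154, 0.211, 2.0283]]
  r_p     = [0.211, -0.0154, -0.1119]
Written out (R1..R3):
  (R1) 2.0283 phi_1 + 0.211 phi_2 - 0.0154 phi_3 = 0.211
  (R2) 0.211 phi_1 + 2.0283 phi_2 + 0.211 phi_3 = -0.0154
  (R3) -0.0154 phi_1 + 0.211 phi_2 + 2.0283 phi_3 = -0.1119
Gaussian elimination:
  R2 <- R2 - (0.211/2.0283) R1 = R2 - (0.104028) R1:  2.00635 phi_2 + 0.212602 phi_3 = -0.03735
  R3 <- R3 - (-0.0154/2.0283) R1 = R3 - (-0.007593) R1:  0.212602 phi_2 + 2.028183 phi_3 = -0.110298
  R3 <- R3 - (0.212602/2.00635) R2 = R3 - (0.105965) R2:  2.005655 phi_3 = -0.10634
Back-substitution:
  phi_hat_3 = -0.10634 / 2.005655 = -0.05302
  phi_hat_2 = (-0.03735 - (0.212602)(-0.05302)) / 2.00635 = -0.012998
  phi_hat_1 = (0.211 - (0.211)(-0.012998) - (-0.0154)(-0.05302)) / 2.0283 = 0.104978
So phi_hat = [0.1050, -0.0130, -0.0530].
Therefore phi_hat_1 = 0.1050.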